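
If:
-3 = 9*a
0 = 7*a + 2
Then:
No Solution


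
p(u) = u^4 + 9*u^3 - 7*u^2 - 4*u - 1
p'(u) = 4*u^3 + 27*u^2 - 14*u - 4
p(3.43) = 404.52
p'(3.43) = 427.05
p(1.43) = 9.47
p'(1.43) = 42.89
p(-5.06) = -670.43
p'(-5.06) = 239.92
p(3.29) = 347.73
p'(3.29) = 384.64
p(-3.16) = -242.54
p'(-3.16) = 183.63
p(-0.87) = -8.17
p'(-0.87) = 25.98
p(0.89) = -3.13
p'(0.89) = 7.75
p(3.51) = 439.70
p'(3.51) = 452.48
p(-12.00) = 4223.00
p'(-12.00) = -2860.00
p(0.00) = -1.00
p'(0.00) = -4.00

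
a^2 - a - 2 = (a - 2)*(a + 1)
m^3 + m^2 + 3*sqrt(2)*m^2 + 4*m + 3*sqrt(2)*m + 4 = (m + 1)*(m + sqrt(2))*(m + 2*sqrt(2))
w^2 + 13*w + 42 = (w + 6)*(w + 7)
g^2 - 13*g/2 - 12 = (g - 8)*(g + 3/2)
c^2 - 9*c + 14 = (c - 7)*(c - 2)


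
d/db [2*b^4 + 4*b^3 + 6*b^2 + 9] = 4*b*(2*b^2 + 3*b + 3)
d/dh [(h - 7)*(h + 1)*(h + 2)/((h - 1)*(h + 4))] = (h^4 + 6*h^3 - 5*h^2 + 60*h + 118)/(h^4 + 6*h^3 + h^2 - 24*h + 16)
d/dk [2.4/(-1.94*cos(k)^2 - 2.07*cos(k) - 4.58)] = -(9.312*cos(k) + 4.968)*sin(k)/(1.94*cos(k)^2 + 2.07*cos(k) + 4.58)^2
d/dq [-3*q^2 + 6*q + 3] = 6 - 6*q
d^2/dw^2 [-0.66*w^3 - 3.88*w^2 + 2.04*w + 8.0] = -3.96*w - 7.76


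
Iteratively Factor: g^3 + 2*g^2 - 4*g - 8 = (g - 2)*(g^2 + 4*g + 4) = (g - 2)*(g + 2)*(g + 2)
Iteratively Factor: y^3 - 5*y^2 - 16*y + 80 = (y - 5)*(y^2 - 16) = (y - 5)*(y + 4)*(y - 4)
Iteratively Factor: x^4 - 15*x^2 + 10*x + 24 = (x + 1)*(x^3 - x^2 - 14*x + 24) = (x - 3)*(x + 1)*(x^2 + 2*x - 8) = (x - 3)*(x + 1)*(x + 4)*(x - 2)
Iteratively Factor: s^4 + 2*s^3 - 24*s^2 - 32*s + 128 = (s + 4)*(s^3 - 2*s^2 - 16*s + 32) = (s - 2)*(s + 4)*(s^2 - 16) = (s - 2)*(s + 4)^2*(s - 4)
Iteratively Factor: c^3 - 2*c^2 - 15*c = (c)*(c^2 - 2*c - 15) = c*(c + 3)*(c - 5)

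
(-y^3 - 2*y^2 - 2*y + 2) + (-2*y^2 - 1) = -y^3 - 4*y^2 - 2*y + 1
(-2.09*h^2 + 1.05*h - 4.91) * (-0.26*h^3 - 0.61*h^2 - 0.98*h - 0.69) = 0.5434*h^5 + 1.0019*h^4 + 2.6843*h^3 + 3.4082*h^2 + 4.0873*h + 3.3879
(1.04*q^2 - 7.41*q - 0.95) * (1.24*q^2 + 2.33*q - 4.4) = 1.2896*q^4 - 6.7652*q^3 - 23.0193*q^2 + 30.3905*q + 4.18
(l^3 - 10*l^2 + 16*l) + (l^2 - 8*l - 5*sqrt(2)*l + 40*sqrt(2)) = l^3 - 9*l^2 - 5*sqrt(2)*l + 8*l + 40*sqrt(2)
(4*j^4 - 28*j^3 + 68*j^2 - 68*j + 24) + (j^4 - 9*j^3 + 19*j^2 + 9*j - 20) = 5*j^4 - 37*j^3 + 87*j^2 - 59*j + 4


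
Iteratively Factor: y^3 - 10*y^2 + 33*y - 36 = (y - 4)*(y^2 - 6*y + 9) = (y - 4)*(y - 3)*(y - 3)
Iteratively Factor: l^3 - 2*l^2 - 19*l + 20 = (l - 5)*(l^2 + 3*l - 4) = (l - 5)*(l + 4)*(l - 1)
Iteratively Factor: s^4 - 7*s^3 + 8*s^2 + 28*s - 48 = (s + 2)*(s^3 - 9*s^2 + 26*s - 24) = (s - 4)*(s + 2)*(s^2 - 5*s + 6) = (s - 4)*(s - 2)*(s + 2)*(s - 3)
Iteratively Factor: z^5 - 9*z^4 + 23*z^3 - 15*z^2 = (z)*(z^4 - 9*z^3 + 23*z^2 - 15*z) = z*(z - 1)*(z^3 - 8*z^2 + 15*z) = z*(z - 5)*(z - 1)*(z^2 - 3*z) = z^2*(z - 5)*(z - 1)*(z - 3)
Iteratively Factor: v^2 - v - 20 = (v + 4)*(v - 5)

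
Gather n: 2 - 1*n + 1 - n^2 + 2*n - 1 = -n^2 + n + 2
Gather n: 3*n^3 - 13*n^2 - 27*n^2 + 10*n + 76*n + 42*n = 3*n^3 - 40*n^2 + 128*n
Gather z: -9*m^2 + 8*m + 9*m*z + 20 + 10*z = -9*m^2 + 8*m + z*(9*m + 10) + 20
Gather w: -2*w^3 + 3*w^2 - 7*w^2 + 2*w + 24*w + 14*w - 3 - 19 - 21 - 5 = -2*w^3 - 4*w^2 + 40*w - 48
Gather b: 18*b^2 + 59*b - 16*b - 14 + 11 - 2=18*b^2 + 43*b - 5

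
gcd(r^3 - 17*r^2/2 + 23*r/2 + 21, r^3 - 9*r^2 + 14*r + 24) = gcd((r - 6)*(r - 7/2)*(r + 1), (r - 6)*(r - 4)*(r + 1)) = r^2 - 5*r - 6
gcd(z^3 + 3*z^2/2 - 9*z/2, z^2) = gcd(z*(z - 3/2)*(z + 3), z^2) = z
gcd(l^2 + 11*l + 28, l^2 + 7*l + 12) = l + 4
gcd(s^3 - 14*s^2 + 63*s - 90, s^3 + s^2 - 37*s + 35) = s - 5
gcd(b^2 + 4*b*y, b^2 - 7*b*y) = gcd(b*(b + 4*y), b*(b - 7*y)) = b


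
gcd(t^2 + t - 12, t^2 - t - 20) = t + 4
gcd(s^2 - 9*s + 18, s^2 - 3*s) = s - 3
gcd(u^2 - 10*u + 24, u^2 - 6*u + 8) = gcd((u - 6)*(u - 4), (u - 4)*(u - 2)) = u - 4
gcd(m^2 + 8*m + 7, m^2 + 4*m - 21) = m + 7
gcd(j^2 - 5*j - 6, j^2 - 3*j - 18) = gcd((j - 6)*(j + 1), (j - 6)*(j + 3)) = j - 6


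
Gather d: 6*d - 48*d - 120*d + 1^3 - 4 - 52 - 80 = -162*d - 135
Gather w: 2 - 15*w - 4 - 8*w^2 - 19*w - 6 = -8*w^2 - 34*w - 8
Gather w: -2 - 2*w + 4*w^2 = 4*w^2 - 2*w - 2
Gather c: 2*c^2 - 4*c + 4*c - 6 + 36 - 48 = 2*c^2 - 18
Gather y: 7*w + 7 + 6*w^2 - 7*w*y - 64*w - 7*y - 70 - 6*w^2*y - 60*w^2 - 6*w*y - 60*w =-54*w^2 - 117*w + y*(-6*w^2 - 13*w - 7) - 63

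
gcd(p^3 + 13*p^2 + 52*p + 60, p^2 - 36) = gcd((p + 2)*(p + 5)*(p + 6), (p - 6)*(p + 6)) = p + 6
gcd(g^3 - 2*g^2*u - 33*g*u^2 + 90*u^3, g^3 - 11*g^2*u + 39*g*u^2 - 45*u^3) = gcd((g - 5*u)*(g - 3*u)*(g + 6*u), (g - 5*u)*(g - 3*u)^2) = g^2 - 8*g*u + 15*u^2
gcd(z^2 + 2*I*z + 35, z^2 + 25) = z - 5*I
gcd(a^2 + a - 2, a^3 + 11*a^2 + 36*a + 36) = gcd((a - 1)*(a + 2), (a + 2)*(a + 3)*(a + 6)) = a + 2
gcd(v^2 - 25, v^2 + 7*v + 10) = v + 5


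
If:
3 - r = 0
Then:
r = 3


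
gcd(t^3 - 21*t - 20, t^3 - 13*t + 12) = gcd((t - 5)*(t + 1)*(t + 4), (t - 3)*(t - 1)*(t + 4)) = t + 4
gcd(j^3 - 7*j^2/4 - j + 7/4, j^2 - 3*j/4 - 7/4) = j^2 - 3*j/4 - 7/4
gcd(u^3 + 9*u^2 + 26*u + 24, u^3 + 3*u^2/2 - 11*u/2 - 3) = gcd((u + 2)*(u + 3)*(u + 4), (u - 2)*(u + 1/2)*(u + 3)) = u + 3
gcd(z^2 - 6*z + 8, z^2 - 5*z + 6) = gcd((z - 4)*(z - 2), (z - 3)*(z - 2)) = z - 2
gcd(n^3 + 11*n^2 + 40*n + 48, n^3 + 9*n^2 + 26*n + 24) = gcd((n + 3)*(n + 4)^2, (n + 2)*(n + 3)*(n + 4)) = n^2 + 7*n + 12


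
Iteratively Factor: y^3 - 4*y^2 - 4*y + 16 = (y - 2)*(y^2 - 2*y - 8) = (y - 4)*(y - 2)*(y + 2)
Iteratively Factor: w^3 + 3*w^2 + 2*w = (w)*(w^2 + 3*w + 2) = w*(w + 2)*(w + 1)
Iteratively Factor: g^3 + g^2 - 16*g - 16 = (g - 4)*(g^2 + 5*g + 4) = (g - 4)*(g + 4)*(g + 1)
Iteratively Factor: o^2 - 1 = (o + 1)*(o - 1)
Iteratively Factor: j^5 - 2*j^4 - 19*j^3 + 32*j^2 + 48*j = (j)*(j^4 - 2*j^3 - 19*j^2 + 32*j + 48) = j*(j - 4)*(j^3 + 2*j^2 - 11*j - 12) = j*(j - 4)*(j + 4)*(j^2 - 2*j - 3) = j*(j - 4)*(j + 1)*(j + 4)*(j - 3)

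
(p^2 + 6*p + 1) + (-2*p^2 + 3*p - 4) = -p^2 + 9*p - 3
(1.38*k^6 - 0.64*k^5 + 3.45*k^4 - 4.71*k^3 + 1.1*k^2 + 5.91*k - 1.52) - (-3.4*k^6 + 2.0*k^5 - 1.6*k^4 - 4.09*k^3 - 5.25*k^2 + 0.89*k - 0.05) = 4.78*k^6 - 2.64*k^5 + 5.05*k^4 - 0.62*k^3 + 6.35*k^2 + 5.02*k - 1.47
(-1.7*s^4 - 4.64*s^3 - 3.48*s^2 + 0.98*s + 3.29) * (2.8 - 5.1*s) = 8.67*s^5 + 18.904*s^4 + 4.756*s^3 - 14.742*s^2 - 14.035*s + 9.212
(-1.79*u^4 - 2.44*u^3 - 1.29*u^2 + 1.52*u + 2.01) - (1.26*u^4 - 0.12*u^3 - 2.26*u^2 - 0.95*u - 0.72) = -3.05*u^4 - 2.32*u^3 + 0.97*u^2 + 2.47*u + 2.73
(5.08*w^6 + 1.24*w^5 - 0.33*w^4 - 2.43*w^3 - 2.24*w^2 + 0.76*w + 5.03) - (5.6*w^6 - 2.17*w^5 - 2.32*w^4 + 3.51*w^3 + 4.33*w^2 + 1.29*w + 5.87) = -0.52*w^6 + 3.41*w^5 + 1.99*w^4 - 5.94*w^3 - 6.57*w^2 - 0.53*w - 0.84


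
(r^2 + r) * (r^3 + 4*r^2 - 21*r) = r^5 + 5*r^4 - 17*r^3 - 21*r^2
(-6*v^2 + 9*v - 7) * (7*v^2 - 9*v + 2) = -42*v^4 + 117*v^3 - 142*v^2 + 81*v - 14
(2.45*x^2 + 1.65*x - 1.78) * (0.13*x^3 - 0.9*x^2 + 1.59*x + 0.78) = 0.3185*x^5 - 1.9905*x^4 + 2.1791*x^3 + 6.1365*x^2 - 1.5432*x - 1.3884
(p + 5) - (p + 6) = -1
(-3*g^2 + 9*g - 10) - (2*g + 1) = -3*g^2 + 7*g - 11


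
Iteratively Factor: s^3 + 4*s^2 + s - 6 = (s + 2)*(s^2 + 2*s - 3) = (s - 1)*(s + 2)*(s + 3)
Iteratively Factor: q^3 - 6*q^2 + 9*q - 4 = (q - 1)*(q^2 - 5*q + 4) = (q - 4)*(q - 1)*(q - 1)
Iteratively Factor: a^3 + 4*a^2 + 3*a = (a + 1)*(a^2 + 3*a) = (a + 1)*(a + 3)*(a)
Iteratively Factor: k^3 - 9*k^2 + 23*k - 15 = (k - 5)*(k^2 - 4*k + 3) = (k - 5)*(k - 1)*(k - 3)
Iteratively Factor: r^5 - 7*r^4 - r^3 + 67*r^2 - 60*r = (r)*(r^4 - 7*r^3 - r^2 + 67*r - 60) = r*(r - 5)*(r^3 - 2*r^2 - 11*r + 12) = r*(r - 5)*(r + 3)*(r^2 - 5*r + 4) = r*(r - 5)*(r - 1)*(r + 3)*(r - 4)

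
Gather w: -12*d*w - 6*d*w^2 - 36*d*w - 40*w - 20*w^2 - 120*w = w^2*(-6*d - 20) + w*(-48*d - 160)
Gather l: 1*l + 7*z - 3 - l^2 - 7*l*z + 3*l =-l^2 + l*(4 - 7*z) + 7*z - 3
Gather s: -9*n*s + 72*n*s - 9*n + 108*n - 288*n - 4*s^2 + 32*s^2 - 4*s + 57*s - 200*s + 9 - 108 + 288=-189*n + 28*s^2 + s*(63*n - 147) + 189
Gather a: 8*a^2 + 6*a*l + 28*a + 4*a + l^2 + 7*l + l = 8*a^2 + a*(6*l + 32) + l^2 + 8*l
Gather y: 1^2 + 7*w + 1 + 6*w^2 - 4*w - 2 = 6*w^2 + 3*w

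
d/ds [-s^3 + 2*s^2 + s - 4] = -3*s^2 + 4*s + 1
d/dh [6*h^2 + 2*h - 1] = 12*h + 2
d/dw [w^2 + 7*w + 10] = 2*w + 7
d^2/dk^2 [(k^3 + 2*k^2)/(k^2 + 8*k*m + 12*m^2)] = 2*(4*k^2*(k + 2)*(k + 4*m)^2 - k*(k^2 + 2*k + 2*(k + 4*m)*(3*k + 4))*(k^2 + 8*k*m + 12*m^2) + (3*k + 2)*(k^2 + 8*k*m + 12*m^2)^2)/(k^2 + 8*k*m + 12*m^2)^3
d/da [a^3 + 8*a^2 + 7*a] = 3*a^2 + 16*a + 7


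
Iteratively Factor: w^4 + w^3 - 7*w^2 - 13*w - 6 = (w + 1)*(w^3 - 7*w - 6) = (w + 1)^2*(w^2 - w - 6) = (w + 1)^2*(w + 2)*(w - 3)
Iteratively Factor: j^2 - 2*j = (j)*(j - 2)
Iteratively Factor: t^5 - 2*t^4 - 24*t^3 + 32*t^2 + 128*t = (t + 4)*(t^4 - 6*t^3 + 32*t) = (t - 4)*(t + 4)*(t^3 - 2*t^2 - 8*t) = (t - 4)^2*(t + 4)*(t^2 + 2*t) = t*(t - 4)^2*(t + 4)*(t + 2)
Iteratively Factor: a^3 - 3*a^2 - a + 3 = (a - 1)*(a^2 - 2*a - 3) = (a - 1)*(a + 1)*(a - 3)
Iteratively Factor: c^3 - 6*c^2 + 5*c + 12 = (c - 3)*(c^2 - 3*c - 4) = (c - 3)*(c + 1)*(c - 4)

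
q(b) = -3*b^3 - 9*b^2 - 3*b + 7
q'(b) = -9*b^2 - 18*b - 3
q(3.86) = -311.21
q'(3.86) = -206.58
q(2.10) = -66.77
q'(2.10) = -80.49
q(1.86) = -49.02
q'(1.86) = -67.62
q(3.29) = -207.12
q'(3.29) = -159.64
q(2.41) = -94.50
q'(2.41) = -98.65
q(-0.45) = 6.80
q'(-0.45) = 3.28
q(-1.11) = 3.34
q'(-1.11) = 5.89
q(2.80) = -137.82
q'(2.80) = -123.96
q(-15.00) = 8152.00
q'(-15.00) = -1758.00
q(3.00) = -164.00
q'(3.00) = -138.00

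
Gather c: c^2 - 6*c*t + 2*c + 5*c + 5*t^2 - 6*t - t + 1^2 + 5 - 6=c^2 + c*(7 - 6*t) + 5*t^2 - 7*t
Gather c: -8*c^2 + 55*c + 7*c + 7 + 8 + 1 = -8*c^2 + 62*c + 16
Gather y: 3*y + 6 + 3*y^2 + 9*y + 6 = 3*y^2 + 12*y + 12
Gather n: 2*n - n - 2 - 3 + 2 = n - 3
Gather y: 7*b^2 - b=7*b^2 - b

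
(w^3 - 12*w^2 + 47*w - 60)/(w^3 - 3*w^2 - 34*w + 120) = (w - 3)/(w + 6)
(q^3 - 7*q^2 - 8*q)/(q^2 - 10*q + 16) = q*(q + 1)/(q - 2)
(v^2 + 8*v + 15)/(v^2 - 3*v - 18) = (v + 5)/(v - 6)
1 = 1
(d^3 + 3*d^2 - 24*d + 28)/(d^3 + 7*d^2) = 1 - 4/d + 4/d^2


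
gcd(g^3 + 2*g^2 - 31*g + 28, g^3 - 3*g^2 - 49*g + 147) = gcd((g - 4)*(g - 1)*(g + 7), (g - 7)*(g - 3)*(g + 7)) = g + 7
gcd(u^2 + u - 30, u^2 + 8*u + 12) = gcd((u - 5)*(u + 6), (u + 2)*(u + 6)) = u + 6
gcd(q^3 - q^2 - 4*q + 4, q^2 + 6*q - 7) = q - 1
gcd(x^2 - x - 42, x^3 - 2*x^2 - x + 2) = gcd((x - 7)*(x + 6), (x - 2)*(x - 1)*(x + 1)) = 1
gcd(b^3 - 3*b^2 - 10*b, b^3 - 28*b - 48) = b + 2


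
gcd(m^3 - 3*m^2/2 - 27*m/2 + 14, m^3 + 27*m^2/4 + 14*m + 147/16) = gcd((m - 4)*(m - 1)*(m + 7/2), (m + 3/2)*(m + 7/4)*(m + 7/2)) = m + 7/2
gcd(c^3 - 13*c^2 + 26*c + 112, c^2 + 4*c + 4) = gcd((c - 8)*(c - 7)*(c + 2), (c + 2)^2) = c + 2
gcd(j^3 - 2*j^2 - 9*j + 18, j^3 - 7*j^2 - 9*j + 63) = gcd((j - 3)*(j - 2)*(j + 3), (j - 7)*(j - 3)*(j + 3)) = j^2 - 9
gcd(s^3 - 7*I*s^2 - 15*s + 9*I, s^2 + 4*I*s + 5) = s - I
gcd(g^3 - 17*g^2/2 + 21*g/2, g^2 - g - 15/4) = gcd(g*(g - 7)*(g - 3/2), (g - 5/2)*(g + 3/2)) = 1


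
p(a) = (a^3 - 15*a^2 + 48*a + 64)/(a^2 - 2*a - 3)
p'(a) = (2 - 2*a)*(a^3 - 15*a^2 + 48*a + 64)/(a^2 - 2*a - 3)^2 + (3*a^2 - 30*a + 48)/(a^2 - 2*a - 3)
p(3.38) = 56.17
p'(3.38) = -172.13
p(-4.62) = -20.90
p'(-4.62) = 0.57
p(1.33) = -26.64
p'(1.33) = -7.96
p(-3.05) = -20.18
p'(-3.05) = 0.32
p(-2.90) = -20.14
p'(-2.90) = 0.28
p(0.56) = -22.69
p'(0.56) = -3.20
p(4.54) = 7.77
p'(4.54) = -9.54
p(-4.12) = -20.63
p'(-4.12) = 0.51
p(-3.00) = -20.17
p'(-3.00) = 0.31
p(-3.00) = -20.17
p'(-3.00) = 0.31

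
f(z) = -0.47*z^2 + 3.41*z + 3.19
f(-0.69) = 0.61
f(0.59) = 5.04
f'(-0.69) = 4.06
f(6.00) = 6.73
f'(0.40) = 3.03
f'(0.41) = 3.02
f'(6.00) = -2.23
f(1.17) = 6.54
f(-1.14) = -1.31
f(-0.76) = 0.33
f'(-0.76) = 4.12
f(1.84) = 7.87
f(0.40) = 4.48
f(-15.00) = -153.71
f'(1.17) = 2.31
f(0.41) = 4.51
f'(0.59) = 2.86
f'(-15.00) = 17.51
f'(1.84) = 1.68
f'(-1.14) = 4.48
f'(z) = 3.41 - 0.94*z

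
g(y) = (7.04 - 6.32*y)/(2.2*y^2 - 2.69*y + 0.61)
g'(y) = (2.69 - 4.4*y)*(7.04 - 6.32*y)/(2.2*y^2 - 2.69*y + 0.61)^2 - 6.32/(2.2*y^2 - 2.69*y + 0.61) = (13.904*y^2 - 30.976*y + 15.0824)/(4.84*y^4 - 11.836*y^3 + 9.9201*y^2 - 3.2818*y + 0.3721)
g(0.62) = -14.72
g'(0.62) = 27.16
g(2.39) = -1.20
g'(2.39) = 0.45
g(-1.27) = 1.99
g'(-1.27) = 1.34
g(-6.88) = 0.41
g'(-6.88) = 0.06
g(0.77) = -13.85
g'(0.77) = -21.34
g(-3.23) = 0.85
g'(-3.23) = 0.25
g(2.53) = -1.13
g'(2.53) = 0.41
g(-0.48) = 4.18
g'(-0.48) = 5.72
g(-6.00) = 0.47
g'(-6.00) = 0.08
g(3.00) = -0.97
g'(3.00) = 0.31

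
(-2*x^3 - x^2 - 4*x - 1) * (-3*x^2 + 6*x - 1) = 6*x^5 - 9*x^4 + 8*x^3 - 20*x^2 - 2*x + 1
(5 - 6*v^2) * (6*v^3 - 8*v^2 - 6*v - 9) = -36*v^5 + 48*v^4 + 66*v^3 + 14*v^2 - 30*v - 45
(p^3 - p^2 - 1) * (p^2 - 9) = p^5 - p^4 - 9*p^3 + 8*p^2 + 9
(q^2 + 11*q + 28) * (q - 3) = q^3 + 8*q^2 - 5*q - 84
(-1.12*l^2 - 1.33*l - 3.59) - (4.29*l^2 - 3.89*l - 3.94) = -5.41*l^2 + 2.56*l + 0.35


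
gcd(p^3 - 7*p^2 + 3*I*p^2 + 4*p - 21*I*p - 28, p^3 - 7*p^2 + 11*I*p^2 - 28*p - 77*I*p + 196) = p^2 + p*(-7 + 4*I) - 28*I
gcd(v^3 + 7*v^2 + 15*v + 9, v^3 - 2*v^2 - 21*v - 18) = v^2 + 4*v + 3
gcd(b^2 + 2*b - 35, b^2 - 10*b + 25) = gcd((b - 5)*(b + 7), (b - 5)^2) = b - 5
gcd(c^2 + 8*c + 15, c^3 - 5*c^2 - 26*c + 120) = c + 5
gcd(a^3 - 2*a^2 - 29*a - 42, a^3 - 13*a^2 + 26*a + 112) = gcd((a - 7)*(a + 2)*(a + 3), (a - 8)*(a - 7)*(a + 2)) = a^2 - 5*a - 14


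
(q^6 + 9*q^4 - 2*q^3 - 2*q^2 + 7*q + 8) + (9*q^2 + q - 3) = q^6 + 9*q^4 - 2*q^3 + 7*q^2 + 8*q + 5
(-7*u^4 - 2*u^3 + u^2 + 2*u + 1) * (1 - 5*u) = 35*u^5 + 3*u^4 - 7*u^3 - 9*u^2 - 3*u + 1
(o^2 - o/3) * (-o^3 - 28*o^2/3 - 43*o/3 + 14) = -o^5 - 9*o^4 - 101*o^3/9 + 169*o^2/9 - 14*o/3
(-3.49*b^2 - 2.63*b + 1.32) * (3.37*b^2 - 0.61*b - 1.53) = -11.7613*b^4 - 6.7342*b^3 + 11.3924*b^2 + 3.2187*b - 2.0196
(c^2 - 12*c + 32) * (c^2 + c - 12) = c^4 - 11*c^3 + 8*c^2 + 176*c - 384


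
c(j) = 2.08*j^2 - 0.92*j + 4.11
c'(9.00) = 36.52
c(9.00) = 164.31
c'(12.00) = 49.00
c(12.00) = 292.59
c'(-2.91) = -13.03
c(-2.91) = 24.40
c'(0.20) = -0.09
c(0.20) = 4.01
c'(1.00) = 3.24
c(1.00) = 5.27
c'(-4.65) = -20.26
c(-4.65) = 53.36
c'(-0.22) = -1.84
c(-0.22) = 4.41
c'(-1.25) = -6.12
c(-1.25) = 8.51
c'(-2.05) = -9.45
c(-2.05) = 14.74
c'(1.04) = 3.41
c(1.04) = 5.40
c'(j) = 4.16*j - 0.92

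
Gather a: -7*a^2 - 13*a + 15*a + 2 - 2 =-7*a^2 + 2*a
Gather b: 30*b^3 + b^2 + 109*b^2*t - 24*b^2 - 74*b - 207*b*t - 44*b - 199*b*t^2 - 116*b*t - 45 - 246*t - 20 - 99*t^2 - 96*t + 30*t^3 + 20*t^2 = 30*b^3 + b^2*(109*t - 23) + b*(-199*t^2 - 323*t - 118) + 30*t^3 - 79*t^2 - 342*t - 65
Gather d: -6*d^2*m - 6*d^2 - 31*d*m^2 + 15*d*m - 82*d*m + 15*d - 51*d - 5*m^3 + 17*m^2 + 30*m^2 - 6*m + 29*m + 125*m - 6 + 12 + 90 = d^2*(-6*m - 6) + d*(-31*m^2 - 67*m - 36) - 5*m^3 + 47*m^2 + 148*m + 96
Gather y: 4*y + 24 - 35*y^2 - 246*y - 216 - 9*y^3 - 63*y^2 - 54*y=-9*y^3 - 98*y^2 - 296*y - 192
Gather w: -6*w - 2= -6*w - 2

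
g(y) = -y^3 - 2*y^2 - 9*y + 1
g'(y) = -3*y^2 - 4*y - 9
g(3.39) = -91.45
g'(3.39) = -57.04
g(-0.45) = 4.74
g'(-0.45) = -7.81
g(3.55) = -100.89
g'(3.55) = -61.01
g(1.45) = -19.30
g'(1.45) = -21.11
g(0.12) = -0.11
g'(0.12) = -9.52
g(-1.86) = 17.26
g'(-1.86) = -11.94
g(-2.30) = 23.29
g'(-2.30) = -15.67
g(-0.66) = 6.36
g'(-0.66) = -7.67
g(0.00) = 1.00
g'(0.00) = -9.00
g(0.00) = 1.00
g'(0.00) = -9.00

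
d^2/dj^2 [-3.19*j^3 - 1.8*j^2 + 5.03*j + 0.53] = -19.14*j - 3.6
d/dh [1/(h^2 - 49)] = -2*h/(h^2 - 49)^2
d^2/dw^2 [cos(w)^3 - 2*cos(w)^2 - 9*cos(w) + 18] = 33*cos(w)/4 + 4*cos(2*w) - 9*cos(3*w)/4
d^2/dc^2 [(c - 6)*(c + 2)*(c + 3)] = 6*c - 2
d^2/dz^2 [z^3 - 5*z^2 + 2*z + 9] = 6*z - 10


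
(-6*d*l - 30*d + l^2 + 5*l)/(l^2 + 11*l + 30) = (-6*d + l)/(l + 6)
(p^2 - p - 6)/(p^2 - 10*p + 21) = (p + 2)/(p - 7)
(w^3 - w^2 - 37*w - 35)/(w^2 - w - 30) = (w^2 - 6*w - 7)/(w - 6)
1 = 1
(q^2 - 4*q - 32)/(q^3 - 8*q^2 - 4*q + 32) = (q + 4)/(q^2 - 4)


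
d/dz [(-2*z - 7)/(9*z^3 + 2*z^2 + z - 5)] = (-18*z^3 - 4*z^2 - 2*z + (2*z + 7)*(27*z^2 + 4*z + 1) + 10)/(9*z^3 + 2*z^2 + z - 5)^2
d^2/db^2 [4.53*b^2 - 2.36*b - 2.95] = 9.06000000000000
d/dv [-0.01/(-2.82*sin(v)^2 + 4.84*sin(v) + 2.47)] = (0.0484 - 0.0564*sin(v))*cos(v)/(-2.82*sin(v)^2 + 4.84*sin(v) + 2.47)^2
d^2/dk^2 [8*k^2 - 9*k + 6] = 16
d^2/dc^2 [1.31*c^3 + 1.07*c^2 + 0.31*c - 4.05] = 7.86*c + 2.14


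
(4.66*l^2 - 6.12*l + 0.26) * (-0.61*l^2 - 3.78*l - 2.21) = -2.8426*l^4 - 13.8816*l^3 + 12.6764*l^2 + 12.5424*l - 0.5746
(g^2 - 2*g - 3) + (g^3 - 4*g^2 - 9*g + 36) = g^3 - 3*g^2 - 11*g + 33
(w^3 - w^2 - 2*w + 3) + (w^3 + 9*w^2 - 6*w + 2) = 2*w^3 + 8*w^2 - 8*w + 5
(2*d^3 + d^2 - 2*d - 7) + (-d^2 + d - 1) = 2*d^3 - d - 8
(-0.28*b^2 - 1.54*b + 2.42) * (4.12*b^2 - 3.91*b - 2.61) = -1.1536*b^4 - 5.25*b^3 + 16.7226*b^2 - 5.4428*b - 6.3162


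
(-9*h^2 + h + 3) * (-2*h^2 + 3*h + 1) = 18*h^4 - 29*h^3 - 12*h^2 + 10*h + 3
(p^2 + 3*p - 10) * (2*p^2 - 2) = 2*p^4 + 6*p^3 - 22*p^2 - 6*p + 20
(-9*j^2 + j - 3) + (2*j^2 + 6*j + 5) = -7*j^2 + 7*j + 2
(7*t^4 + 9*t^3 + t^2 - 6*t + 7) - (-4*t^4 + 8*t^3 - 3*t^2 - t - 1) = 11*t^4 + t^3 + 4*t^2 - 5*t + 8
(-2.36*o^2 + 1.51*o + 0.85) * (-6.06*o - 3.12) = 14.3016*o^3 - 1.7874*o^2 - 9.8622*o - 2.652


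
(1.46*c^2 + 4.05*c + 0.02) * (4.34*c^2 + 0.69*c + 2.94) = 6.3364*c^4 + 18.5844*c^3 + 7.1737*c^2 + 11.9208*c + 0.0588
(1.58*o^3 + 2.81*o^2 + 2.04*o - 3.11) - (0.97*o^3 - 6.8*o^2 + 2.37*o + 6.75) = 0.61*o^3 + 9.61*o^2 - 0.33*o - 9.86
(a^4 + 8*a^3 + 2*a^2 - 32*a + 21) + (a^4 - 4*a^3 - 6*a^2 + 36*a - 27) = 2*a^4 + 4*a^3 - 4*a^2 + 4*a - 6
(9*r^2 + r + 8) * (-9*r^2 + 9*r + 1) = -81*r^4 + 72*r^3 - 54*r^2 + 73*r + 8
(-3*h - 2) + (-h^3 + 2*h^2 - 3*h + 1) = -h^3 + 2*h^2 - 6*h - 1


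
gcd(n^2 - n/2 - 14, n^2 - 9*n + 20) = n - 4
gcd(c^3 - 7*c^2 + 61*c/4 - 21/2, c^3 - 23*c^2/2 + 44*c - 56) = c - 7/2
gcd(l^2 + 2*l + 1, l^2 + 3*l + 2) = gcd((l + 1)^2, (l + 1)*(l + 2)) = l + 1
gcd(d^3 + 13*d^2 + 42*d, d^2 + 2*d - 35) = d + 7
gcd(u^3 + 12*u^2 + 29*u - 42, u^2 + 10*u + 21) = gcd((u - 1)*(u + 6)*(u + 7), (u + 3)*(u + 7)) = u + 7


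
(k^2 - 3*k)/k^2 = (k - 3)/k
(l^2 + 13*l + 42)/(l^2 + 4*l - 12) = (l + 7)/(l - 2)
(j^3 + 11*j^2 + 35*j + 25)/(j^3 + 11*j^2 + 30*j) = (j^2 + 6*j + 5)/(j*(j + 6))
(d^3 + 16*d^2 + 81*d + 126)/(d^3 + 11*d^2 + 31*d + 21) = (d + 6)/(d + 1)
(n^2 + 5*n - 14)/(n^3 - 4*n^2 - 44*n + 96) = (n + 7)/(n^2 - 2*n - 48)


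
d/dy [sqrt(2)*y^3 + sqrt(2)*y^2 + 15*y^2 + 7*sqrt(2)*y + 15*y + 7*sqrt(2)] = 3*sqrt(2)*y^2 + 2*sqrt(2)*y + 30*y + 7*sqrt(2) + 15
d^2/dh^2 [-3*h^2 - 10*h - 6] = -6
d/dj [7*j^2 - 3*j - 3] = 14*j - 3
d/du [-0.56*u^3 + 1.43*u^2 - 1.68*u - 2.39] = -1.68*u^2 + 2.86*u - 1.68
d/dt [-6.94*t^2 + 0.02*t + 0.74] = 0.02 - 13.88*t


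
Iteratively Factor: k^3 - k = (k + 1)*(k^2 - k) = k*(k + 1)*(k - 1)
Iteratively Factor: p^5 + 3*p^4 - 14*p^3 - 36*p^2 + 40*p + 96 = (p - 3)*(p^4 + 6*p^3 + 4*p^2 - 24*p - 32) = (p - 3)*(p + 4)*(p^3 + 2*p^2 - 4*p - 8) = (p - 3)*(p - 2)*(p + 4)*(p^2 + 4*p + 4) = (p - 3)*(p - 2)*(p + 2)*(p + 4)*(p + 2)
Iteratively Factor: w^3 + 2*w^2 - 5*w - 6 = (w - 2)*(w^2 + 4*w + 3) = (w - 2)*(w + 3)*(w + 1)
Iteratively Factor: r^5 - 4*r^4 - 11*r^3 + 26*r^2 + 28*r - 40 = (r + 2)*(r^4 - 6*r^3 + r^2 + 24*r - 20) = (r + 2)^2*(r^3 - 8*r^2 + 17*r - 10) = (r - 5)*(r + 2)^2*(r^2 - 3*r + 2) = (r - 5)*(r - 2)*(r + 2)^2*(r - 1)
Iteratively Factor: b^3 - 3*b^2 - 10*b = (b + 2)*(b^2 - 5*b) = b*(b + 2)*(b - 5)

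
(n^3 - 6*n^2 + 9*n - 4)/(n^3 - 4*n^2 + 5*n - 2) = (n - 4)/(n - 2)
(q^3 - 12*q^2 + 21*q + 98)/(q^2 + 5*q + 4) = (q^3 - 12*q^2 + 21*q + 98)/(q^2 + 5*q + 4)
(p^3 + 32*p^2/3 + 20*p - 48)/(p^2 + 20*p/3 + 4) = (3*p^2 + 14*p - 24)/(3*p + 2)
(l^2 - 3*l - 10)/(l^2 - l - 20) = (l + 2)/(l + 4)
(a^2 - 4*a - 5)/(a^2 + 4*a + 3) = (a - 5)/(a + 3)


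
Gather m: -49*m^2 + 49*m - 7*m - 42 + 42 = -49*m^2 + 42*m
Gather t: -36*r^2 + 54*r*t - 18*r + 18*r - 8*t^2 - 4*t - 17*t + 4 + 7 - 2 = -36*r^2 - 8*t^2 + t*(54*r - 21) + 9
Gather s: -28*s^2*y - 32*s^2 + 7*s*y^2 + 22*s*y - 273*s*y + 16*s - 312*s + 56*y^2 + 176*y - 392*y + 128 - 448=s^2*(-28*y - 32) + s*(7*y^2 - 251*y - 296) + 56*y^2 - 216*y - 320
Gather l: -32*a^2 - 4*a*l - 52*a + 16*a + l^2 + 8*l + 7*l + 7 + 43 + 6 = -32*a^2 - 36*a + l^2 + l*(15 - 4*a) + 56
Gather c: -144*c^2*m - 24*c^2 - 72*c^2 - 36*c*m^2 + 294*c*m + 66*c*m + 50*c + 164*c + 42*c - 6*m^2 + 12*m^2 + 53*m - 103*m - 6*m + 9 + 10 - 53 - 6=c^2*(-144*m - 96) + c*(-36*m^2 + 360*m + 256) + 6*m^2 - 56*m - 40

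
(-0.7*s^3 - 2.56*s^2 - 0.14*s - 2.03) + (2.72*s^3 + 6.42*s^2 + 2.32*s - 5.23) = 2.02*s^3 + 3.86*s^2 + 2.18*s - 7.26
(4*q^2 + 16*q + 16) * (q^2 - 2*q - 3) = 4*q^4 + 8*q^3 - 28*q^2 - 80*q - 48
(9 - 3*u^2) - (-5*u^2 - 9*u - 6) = 2*u^2 + 9*u + 15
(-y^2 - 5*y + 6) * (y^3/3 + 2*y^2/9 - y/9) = -y^5/3 - 17*y^4/9 + y^3 + 17*y^2/9 - 2*y/3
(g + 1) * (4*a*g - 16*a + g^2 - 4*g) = 4*a*g^2 - 12*a*g - 16*a + g^3 - 3*g^2 - 4*g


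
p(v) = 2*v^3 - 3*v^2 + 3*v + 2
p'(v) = 6*v^2 - 6*v + 3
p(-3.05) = -91.80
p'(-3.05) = 77.12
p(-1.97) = -30.84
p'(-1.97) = 38.11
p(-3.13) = -98.11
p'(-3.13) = 80.56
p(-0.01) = 1.97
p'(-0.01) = 3.06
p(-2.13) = -37.33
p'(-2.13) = 43.00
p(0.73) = 3.37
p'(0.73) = 1.82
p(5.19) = 216.36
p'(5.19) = 133.48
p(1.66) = 7.86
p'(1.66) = 9.57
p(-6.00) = -556.00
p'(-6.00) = 255.00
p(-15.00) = -7468.00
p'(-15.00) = 1443.00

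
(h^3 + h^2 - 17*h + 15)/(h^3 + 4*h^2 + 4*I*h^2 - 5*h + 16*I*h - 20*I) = (h - 3)/(h + 4*I)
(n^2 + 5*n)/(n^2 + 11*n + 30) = n/(n + 6)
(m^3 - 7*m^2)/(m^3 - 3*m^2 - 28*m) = m/(m + 4)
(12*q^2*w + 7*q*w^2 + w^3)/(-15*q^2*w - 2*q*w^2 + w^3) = (-4*q - w)/(5*q - w)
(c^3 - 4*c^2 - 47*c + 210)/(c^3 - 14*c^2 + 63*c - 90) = (c + 7)/(c - 3)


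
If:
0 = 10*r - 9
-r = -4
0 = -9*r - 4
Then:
No Solution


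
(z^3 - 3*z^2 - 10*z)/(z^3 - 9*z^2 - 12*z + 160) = z*(z + 2)/(z^2 - 4*z - 32)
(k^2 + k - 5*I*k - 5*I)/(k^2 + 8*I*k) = (k^2 + k - 5*I*k - 5*I)/(k*(k + 8*I))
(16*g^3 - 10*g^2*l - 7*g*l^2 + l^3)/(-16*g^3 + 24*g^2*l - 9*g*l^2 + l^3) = (-16*g^2 - 6*g*l + l^2)/(16*g^2 - 8*g*l + l^2)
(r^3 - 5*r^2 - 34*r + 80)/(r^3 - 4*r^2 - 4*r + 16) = (r^2 - 3*r - 40)/(r^2 - 2*r - 8)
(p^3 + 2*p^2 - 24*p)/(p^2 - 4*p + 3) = p*(p^2 + 2*p - 24)/(p^2 - 4*p + 3)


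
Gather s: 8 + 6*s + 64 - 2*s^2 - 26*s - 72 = -2*s^2 - 20*s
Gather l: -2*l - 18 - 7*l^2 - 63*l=-7*l^2 - 65*l - 18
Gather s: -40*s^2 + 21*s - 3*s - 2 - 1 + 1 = -40*s^2 + 18*s - 2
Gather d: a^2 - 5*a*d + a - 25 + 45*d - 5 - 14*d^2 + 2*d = a^2 + a - 14*d^2 + d*(47 - 5*a) - 30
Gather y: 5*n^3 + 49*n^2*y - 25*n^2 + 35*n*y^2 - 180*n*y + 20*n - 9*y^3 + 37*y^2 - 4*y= 5*n^3 - 25*n^2 + 20*n - 9*y^3 + y^2*(35*n + 37) + y*(49*n^2 - 180*n - 4)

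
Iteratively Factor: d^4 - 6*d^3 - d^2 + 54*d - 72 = (d - 4)*(d^3 - 2*d^2 - 9*d + 18) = (d - 4)*(d + 3)*(d^2 - 5*d + 6) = (d - 4)*(d - 2)*(d + 3)*(d - 3)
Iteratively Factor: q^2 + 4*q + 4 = (q + 2)*(q + 2)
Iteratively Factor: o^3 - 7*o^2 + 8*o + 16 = (o - 4)*(o^2 - 3*o - 4) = (o - 4)*(o + 1)*(o - 4)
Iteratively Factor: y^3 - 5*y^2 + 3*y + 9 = (y + 1)*(y^2 - 6*y + 9) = (y - 3)*(y + 1)*(y - 3)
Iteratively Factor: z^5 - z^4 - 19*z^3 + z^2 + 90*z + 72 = (z - 4)*(z^4 + 3*z^3 - 7*z^2 - 27*z - 18) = (z - 4)*(z + 1)*(z^3 + 2*z^2 - 9*z - 18) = (z - 4)*(z + 1)*(z + 2)*(z^2 - 9) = (z - 4)*(z - 3)*(z + 1)*(z + 2)*(z + 3)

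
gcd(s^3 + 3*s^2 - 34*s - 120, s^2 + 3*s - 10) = s + 5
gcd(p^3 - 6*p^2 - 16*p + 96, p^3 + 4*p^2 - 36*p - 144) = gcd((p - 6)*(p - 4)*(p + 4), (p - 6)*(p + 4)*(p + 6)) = p^2 - 2*p - 24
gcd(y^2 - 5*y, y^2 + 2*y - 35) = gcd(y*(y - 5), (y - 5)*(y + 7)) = y - 5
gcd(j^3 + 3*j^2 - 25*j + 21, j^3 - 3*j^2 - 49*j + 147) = j^2 + 4*j - 21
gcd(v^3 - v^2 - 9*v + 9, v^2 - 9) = v^2 - 9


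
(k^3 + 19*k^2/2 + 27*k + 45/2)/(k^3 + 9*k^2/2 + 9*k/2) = (k + 5)/k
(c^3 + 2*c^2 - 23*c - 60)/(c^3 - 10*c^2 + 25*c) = (c^2 + 7*c + 12)/(c*(c - 5))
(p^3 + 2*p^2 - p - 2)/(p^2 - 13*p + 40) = (p^3 + 2*p^2 - p - 2)/(p^2 - 13*p + 40)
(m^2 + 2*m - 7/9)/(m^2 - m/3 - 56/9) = (3*m - 1)/(3*m - 8)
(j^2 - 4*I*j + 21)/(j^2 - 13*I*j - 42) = (j + 3*I)/(j - 6*I)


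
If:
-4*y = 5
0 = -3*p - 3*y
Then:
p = 5/4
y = -5/4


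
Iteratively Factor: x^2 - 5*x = (x - 5)*(x)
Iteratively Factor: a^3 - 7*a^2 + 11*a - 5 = (a - 1)*(a^2 - 6*a + 5) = (a - 1)^2*(a - 5)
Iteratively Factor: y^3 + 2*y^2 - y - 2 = (y + 1)*(y^2 + y - 2) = (y + 1)*(y + 2)*(y - 1)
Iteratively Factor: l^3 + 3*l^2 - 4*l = (l + 4)*(l^2 - l) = (l - 1)*(l + 4)*(l)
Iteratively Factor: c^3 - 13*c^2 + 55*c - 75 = (c - 3)*(c^2 - 10*c + 25) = (c - 5)*(c - 3)*(c - 5)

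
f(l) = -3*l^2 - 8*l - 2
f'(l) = -6*l - 8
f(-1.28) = 3.32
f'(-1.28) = -0.32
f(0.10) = -2.83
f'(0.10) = -8.60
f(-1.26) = 3.32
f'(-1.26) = -0.44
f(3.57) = -68.79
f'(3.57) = -29.42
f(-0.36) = 0.49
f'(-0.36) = -5.84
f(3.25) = -59.69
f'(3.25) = -27.50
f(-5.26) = -42.92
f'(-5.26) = 23.56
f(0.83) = -10.71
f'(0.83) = -12.98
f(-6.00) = -62.00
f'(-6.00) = 28.00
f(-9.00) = -173.00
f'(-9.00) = 46.00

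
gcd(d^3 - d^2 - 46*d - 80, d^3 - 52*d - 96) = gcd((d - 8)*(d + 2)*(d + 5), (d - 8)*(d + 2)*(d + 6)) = d^2 - 6*d - 16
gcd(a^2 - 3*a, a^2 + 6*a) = a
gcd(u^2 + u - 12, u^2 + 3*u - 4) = u + 4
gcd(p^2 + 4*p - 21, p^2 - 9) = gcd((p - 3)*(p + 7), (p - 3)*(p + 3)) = p - 3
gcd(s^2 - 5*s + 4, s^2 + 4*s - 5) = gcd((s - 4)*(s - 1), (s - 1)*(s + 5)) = s - 1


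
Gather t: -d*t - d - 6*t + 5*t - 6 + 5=-d + t*(-d - 1) - 1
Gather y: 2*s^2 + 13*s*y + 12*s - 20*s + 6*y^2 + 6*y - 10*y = 2*s^2 - 8*s + 6*y^2 + y*(13*s - 4)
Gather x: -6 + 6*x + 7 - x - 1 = 5*x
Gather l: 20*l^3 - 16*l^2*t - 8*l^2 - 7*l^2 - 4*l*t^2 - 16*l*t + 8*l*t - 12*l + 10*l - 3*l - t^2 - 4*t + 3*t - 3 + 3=20*l^3 + l^2*(-16*t - 15) + l*(-4*t^2 - 8*t - 5) - t^2 - t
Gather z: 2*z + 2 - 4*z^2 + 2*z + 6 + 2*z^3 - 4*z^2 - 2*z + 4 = 2*z^3 - 8*z^2 + 2*z + 12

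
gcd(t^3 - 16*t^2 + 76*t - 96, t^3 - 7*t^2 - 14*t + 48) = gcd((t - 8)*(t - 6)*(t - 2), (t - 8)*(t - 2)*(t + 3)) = t^2 - 10*t + 16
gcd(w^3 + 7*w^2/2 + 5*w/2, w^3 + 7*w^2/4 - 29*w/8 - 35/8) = w^2 + 7*w/2 + 5/2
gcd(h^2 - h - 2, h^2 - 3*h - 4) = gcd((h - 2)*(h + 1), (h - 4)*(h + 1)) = h + 1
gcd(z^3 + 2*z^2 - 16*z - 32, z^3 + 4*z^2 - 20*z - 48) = z^2 - 2*z - 8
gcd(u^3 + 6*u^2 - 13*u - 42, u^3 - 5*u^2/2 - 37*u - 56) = u + 2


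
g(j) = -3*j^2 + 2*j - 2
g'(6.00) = -34.00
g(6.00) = -98.00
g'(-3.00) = 20.00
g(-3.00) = -35.00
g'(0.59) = -1.54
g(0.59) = -1.86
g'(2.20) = -11.20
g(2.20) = -12.12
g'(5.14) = -28.84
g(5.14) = -70.98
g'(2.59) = -13.54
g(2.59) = -16.94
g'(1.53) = -7.18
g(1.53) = -5.96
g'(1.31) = -5.86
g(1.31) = -4.53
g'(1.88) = -9.28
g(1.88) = -8.84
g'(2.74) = -14.44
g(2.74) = -19.04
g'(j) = 2 - 6*j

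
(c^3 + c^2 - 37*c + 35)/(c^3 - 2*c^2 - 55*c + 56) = (c - 5)/(c - 8)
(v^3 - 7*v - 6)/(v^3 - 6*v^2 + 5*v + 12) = (v + 2)/(v - 4)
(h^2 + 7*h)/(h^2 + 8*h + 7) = h/(h + 1)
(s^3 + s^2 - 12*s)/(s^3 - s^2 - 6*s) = (s + 4)/(s + 2)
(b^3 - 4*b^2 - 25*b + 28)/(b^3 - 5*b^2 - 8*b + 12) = (b^2 - 3*b - 28)/(b^2 - 4*b - 12)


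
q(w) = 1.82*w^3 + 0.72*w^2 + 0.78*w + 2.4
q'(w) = 5.46*w^2 + 1.44*w + 0.78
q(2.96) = 58.22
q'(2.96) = 52.88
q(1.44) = 10.45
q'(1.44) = 14.18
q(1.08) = 6.37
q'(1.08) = 8.70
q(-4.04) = -109.01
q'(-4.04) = 84.08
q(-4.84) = -190.86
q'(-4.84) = 121.71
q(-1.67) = -5.37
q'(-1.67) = 13.60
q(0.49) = 3.17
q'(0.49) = 2.80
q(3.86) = 120.81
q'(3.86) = 87.69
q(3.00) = 60.36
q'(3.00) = 54.24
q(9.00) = 1394.52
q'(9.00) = 456.00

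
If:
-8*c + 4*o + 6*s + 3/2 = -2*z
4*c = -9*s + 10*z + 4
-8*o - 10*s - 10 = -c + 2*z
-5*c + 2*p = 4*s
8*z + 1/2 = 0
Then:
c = -459/1144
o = -9043/4576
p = 237/2288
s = 633/1144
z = -1/16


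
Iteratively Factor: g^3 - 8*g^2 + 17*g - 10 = (g - 1)*(g^2 - 7*g + 10) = (g - 5)*(g - 1)*(g - 2)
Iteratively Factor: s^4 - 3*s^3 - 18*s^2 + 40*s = (s - 5)*(s^3 + 2*s^2 - 8*s) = (s - 5)*(s - 2)*(s^2 + 4*s) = (s - 5)*(s - 2)*(s + 4)*(s)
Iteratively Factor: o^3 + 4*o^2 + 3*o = (o + 1)*(o^2 + 3*o) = (o + 1)*(o + 3)*(o)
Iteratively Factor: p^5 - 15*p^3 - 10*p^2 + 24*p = (p - 1)*(p^4 + p^3 - 14*p^2 - 24*p) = (p - 1)*(p + 3)*(p^3 - 2*p^2 - 8*p) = (p - 4)*(p - 1)*(p + 3)*(p^2 + 2*p) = p*(p - 4)*(p - 1)*(p + 3)*(p + 2)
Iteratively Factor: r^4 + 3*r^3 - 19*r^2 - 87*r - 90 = (r + 3)*(r^3 - 19*r - 30) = (r + 2)*(r + 3)*(r^2 - 2*r - 15) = (r - 5)*(r + 2)*(r + 3)*(r + 3)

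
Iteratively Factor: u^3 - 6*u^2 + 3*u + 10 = (u - 2)*(u^2 - 4*u - 5) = (u - 5)*(u - 2)*(u + 1)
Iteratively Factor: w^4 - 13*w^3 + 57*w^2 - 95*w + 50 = (w - 2)*(w^3 - 11*w^2 + 35*w - 25) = (w - 2)*(w - 1)*(w^2 - 10*w + 25) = (w - 5)*(w - 2)*(w - 1)*(w - 5)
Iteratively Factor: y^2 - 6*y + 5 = (y - 5)*(y - 1)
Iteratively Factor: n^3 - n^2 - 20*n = (n)*(n^2 - n - 20) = n*(n - 5)*(n + 4)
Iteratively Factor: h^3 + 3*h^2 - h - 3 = (h - 1)*(h^2 + 4*h + 3) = (h - 1)*(h + 3)*(h + 1)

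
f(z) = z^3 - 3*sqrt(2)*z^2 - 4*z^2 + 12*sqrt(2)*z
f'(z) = 3*z^2 - 6*sqrt(2)*z - 8*z + 12*sqrt(2)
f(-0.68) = -15.67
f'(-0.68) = 29.57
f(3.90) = 0.13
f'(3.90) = -1.69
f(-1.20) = -33.96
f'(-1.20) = 41.07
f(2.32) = 7.49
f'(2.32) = -5.13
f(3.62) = 0.86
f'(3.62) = -3.39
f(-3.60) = -214.57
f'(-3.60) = 115.20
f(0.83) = 8.98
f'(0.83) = 5.35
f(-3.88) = -248.34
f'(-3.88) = 126.10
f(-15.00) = -5484.15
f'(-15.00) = 939.25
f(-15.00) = -5484.15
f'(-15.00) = 939.25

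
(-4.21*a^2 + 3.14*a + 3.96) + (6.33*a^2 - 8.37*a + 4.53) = 2.12*a^2 - 5.23*a + 8.49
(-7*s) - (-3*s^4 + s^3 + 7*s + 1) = 3*s^4 - s^3 - 14*s - 1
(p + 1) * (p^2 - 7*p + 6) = p^3 - 6*p^2 - p + 6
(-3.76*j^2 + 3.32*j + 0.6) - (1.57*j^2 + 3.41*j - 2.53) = -5.33*j^2 - 0.0900000000000003*j + 3.13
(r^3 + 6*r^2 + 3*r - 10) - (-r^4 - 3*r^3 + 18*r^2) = r^4 + 4*r^3 - 12*r^2 + 3*r - 10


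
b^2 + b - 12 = (b - 3)*(b + 4)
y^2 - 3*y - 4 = (y - 4)*(y + 1)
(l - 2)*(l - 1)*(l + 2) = l^3 - l^2 - 4*l + 4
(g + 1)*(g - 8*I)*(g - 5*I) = g^3 + g^2 - 13*I*g^2 - 40*g - 13*I*g - 40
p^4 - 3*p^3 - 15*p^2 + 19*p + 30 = (p - 5)*(p - 2)*(p + 1)*(p + 3)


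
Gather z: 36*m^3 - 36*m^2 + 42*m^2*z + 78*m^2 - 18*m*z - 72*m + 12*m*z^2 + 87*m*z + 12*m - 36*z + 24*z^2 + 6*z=36*m^3 + 42*m^2 - 60*m + z^2*(12*m + 24) + z*(42*m^2 + 69*m - 30)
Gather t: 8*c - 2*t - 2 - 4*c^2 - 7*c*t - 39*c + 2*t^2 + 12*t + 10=-4*c^2 - 31*c + 2*t^2 + t*(10 - 7*c) + 8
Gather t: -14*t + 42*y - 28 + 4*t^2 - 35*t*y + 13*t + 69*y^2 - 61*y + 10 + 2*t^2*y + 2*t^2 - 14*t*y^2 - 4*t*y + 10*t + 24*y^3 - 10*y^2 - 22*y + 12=t^2*(2*y + 6) + t*(-14*y^2 - 39*y + 9) + 24*y^3 + 59*y^2 - 41*y - 6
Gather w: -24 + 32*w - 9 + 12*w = 44*w - 33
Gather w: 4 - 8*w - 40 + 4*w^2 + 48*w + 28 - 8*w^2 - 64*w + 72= -4*w^2 - 24*w + 64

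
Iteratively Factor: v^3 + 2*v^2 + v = (v + 1)*(v^2 + v) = (v + 1)^2*(v)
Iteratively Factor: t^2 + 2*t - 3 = (t - 1)*(t + 3)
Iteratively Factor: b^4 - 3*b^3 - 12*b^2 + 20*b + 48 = (b + 2)*(b^3 - 5*b^2 - 2*b + 24) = (b + 2)^2*(b^2 - 7*b + 12) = (b - 4)*(b + 2)^2*(b - 3)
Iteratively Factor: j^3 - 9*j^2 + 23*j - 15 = (j - 5)*(j^2 - 4*j + 3) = (j - 5)*(j - 1)*(j - 3)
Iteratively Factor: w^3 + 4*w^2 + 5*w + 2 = (w + 1)*(w^2 + 3*w + 2) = (w + 1)^2*(w + 2)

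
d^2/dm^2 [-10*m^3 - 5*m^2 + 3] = -60*m - 10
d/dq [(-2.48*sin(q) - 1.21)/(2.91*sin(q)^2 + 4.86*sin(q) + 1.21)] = (7.2168*sin(q)^2 + 7.0422*sin(q) + 2.8798)*cos(q)/(8.4681*sin(q)^4 + 28.2852*sin(q)^3 + 30.6618*sin(q)^2 + 11.7612*sin(q) + 1.4641)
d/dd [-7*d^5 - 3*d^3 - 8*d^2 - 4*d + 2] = -35*d^4 - 9*d^2 - 16*d - 4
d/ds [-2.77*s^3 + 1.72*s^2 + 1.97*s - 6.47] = -8.31*s^2 + 3.44*s + 1.97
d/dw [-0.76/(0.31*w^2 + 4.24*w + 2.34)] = (0.4712*w + 3.2224)/(0.31*w^2 + 4.24*w + 2.34)^2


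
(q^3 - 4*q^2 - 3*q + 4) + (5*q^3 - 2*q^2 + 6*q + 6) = 6*q^3 - 6*q^2 + 3*q + 10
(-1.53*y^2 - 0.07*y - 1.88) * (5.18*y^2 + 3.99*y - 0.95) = -7.9254*y^4 - 6.4673*y^3 - 8.5642*y^2 - 7.4347*y + 1.786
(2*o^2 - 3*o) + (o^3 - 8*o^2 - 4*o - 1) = o^3 - 6*o^2 - 7*o - 1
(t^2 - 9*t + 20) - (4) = t^2 - 9*t + 16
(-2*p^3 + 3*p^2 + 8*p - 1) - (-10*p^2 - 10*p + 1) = -2*p^3 + 13*p^2 + 18*p - 2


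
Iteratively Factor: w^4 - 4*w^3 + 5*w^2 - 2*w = (w - 1)*(w^3 - 3*w^2 + 2*w) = (w - 1)^2*(w^2 - 2*w) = w*(w - 1)^2*(w - 2)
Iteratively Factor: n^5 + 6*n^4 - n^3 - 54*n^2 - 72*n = (n + 2)*(n^4 + 4*n^3 - 9*n^2 - 36*n) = (n + 2)*(n + 3)*(n^3 + n^2 - 12*n) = (n + 2)*(n + 3)*(n + 4)*(n^2 - 3*n) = n*(n + 2)*(n + 3)*(n + 4)*(n - 3)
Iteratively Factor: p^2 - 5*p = (p)*(p - 5)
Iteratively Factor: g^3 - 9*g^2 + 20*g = (g)*(g^2 - 9*g + 20) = g*(g - 5)*(g - 4)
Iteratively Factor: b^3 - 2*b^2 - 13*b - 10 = (b - 5)*(b^2 + 3*b + 2) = (b - 5)*(b + 1)*(b + 2)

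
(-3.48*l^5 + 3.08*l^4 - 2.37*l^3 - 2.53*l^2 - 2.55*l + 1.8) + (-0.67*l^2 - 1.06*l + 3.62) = -3.48*l^5 + 3.08*l^4 - 2.37*l^3 - 3.2*l^2 - 3.61*l + 5.42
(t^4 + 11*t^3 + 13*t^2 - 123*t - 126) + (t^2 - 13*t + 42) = t^4 + 11*t^3 + 14*t^2 - 136*t - 84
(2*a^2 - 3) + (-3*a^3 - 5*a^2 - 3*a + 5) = -3*a^3 - 3*a^2 - 3*a + 2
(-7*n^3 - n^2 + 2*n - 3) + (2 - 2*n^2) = -7*n^3 - 3*n^2 + 2*n - 1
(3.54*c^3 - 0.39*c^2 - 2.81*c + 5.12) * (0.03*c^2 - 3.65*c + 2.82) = 0.1062*c^5 - 12.9327*c^4 + 11.322*c^3 + 9.3103*c^2 - 26.6122*c + 14.4384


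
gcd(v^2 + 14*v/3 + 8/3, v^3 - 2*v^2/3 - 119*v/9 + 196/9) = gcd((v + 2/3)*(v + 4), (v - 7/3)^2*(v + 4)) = v + 4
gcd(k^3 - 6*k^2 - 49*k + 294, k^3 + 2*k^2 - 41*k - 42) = k^2 + k - 42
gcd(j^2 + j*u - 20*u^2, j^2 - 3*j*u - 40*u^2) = j + 5*u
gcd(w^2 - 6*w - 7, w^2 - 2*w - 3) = w + 1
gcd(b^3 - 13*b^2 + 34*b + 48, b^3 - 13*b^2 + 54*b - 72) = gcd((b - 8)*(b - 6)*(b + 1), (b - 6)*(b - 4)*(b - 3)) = b - 6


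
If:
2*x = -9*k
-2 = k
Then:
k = -2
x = 9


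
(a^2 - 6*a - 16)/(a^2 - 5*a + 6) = (a^2 - 6*a - 16)/(a^2 - 5*a + 6)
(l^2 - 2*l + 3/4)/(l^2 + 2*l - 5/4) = (2*l - 3)/(2*l + 5)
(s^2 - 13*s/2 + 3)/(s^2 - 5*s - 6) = (s - 1/2)/(s + 1)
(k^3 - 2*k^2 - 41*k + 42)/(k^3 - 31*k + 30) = (k - 7)/(k - 5)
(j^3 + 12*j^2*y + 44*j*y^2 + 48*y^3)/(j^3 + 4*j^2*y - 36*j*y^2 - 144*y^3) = (-j - 2*y)/(-j + 6*y)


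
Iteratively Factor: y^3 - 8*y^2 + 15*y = (y - 3)*(y^2 - 5*y) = y*(y - 3)*(y - 5)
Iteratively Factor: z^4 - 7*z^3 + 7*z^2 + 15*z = (z - 5)*(z^3 - 2*z^2 - 3*z) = (z - 5)*(z + 1)*(z^2 - 3*z) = (z - 5)*(z - 3)*(z + 1)*(z)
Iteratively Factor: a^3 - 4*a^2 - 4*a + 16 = (a - 2)*(a^2 - 2*a - 8) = (a - 4)*(a - 2)*(a + 2)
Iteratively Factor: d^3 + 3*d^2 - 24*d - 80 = (d + 4)*(d^2 - d - 20) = (d - 5)*(d + 4)*(d + 4)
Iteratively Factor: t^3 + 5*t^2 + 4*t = (t)*(t^2 + 5*t + 4) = t*(t + 1)*(t + 4)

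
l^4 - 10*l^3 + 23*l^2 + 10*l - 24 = (l - 6)*(l - 4)*(l - 1)*(l + 1)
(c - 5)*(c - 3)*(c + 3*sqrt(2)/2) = c^3 - 8*c^2 + 3*sqrt(2)*c^2/2 - 12*sqrt(2)*c + 15*c + 45*sqrt(2)/2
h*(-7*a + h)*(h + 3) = -7*a*h^2 - 21*a*h + h^3 + 3*h^2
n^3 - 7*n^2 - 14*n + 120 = (n - 6)*(n - 5)*(n + 4)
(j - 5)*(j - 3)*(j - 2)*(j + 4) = j^4 - 6*j^3 - 9*j^2 + 94*j - 120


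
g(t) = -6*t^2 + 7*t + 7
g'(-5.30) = 70.60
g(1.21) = 6.69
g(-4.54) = -148.45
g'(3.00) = -29.00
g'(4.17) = -43.04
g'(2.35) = -21.20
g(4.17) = -68.14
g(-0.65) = -0.08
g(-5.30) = -198.64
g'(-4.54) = 61.48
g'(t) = 7 - 12*t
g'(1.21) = -7.52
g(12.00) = -773.00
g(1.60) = 2.84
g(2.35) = -9.69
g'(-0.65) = 14.80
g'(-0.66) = 14.92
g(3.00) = -26.00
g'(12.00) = -137.00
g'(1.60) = -12.20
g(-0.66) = -0.23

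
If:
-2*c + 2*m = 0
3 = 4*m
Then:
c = 3/4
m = 3/4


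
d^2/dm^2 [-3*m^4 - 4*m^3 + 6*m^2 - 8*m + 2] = -36*m^2 - 24*m + 12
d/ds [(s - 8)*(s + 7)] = 2*s - 1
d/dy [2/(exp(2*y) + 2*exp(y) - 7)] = -4*(exp(y) + 1)*exp(y)/(exp(2*y) + 2*exp(y) - 7)^2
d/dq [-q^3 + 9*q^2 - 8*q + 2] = -3*q^2 + 18*q - 8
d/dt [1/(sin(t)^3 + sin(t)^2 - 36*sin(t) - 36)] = (-3*sin(t)^2 - 2*sin(t) + 36)*cos(t)/(sin(t)^3 + sin(t)^2 - 36*sin(t) - 36)^2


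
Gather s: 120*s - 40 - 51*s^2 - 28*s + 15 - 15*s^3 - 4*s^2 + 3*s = -15*s^3 - 55*s^2 + 95*s - 25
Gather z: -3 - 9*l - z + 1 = -9*l - z - 2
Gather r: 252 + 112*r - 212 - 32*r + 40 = 80*r + 80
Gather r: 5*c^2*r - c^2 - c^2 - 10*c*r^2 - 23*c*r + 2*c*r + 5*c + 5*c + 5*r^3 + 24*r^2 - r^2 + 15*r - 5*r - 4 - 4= -2*c^2 + 10*c + 5*r^3 + r^2*(23 - 10*c) + r*(5*c^2 - 21*c + 10) - 8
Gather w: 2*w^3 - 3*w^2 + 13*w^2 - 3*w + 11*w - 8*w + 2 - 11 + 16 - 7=2*w^3 + 10*w^2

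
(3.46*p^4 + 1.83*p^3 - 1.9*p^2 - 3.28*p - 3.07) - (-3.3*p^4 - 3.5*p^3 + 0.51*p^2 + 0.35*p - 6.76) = 6.76*p^4 + 5.33*p^3 - 2.41*p^2 - 3.63*p + 3.69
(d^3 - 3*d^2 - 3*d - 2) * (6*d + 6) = 6*d^4 - 12*d^3 - 36*d^2 - 30*d - 12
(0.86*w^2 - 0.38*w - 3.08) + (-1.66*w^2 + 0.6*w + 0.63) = -0.8*w^2 + 0.22*w - 2.45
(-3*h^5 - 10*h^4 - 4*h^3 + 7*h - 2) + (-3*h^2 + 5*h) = -3*h^5 - 10*h^4 - 4*h^3 - 3*h^2 + 12*h - 2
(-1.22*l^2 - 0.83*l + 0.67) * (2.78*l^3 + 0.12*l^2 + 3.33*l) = -3.3916*l^5 - 2.4538*l^4 - 2.2996*l^3 - 2.6835*l^2 + 2.2311*l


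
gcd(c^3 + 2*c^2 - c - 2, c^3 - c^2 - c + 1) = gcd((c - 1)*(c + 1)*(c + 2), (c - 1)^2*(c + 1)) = c^2 - 1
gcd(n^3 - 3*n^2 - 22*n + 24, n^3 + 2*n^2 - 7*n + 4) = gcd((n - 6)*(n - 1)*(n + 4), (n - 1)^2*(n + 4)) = n^2 + 3*n - 4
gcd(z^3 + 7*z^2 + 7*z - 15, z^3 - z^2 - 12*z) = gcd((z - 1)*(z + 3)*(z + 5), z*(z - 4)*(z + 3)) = z + 3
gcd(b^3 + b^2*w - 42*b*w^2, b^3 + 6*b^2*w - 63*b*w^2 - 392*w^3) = b + 7*w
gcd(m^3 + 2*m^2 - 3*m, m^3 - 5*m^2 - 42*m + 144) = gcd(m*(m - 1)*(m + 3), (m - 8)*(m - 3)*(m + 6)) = 1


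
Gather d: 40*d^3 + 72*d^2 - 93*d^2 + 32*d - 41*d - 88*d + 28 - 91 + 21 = 40*d^3 - 21*d^2 - 97*d - 42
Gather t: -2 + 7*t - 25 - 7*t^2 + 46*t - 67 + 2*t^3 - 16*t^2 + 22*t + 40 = 2*t^3 - 23*t^2 + 75*t - 54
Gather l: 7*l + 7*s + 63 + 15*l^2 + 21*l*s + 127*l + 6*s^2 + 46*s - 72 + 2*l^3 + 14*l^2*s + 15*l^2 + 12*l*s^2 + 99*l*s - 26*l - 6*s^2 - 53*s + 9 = 2*l^3 + l^2*(14*s + 30) + l*(12*s^2 + 120*s + 108)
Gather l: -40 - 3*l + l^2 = l^2 - 3*l - 40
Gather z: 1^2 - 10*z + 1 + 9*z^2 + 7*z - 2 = 9*z^2 - 3*z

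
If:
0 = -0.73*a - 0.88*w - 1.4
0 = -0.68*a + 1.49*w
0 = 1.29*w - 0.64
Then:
No Solution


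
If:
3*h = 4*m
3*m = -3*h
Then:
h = 0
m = 0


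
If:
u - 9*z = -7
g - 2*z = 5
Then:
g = 2*z + 5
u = 9*z - 7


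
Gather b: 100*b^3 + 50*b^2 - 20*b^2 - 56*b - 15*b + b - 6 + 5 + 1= 100*b^3 + 30*b^2 - 70*b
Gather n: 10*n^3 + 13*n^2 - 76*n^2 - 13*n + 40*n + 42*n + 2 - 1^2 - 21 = 10*n^3 - 63*n^2 + 69*n - 20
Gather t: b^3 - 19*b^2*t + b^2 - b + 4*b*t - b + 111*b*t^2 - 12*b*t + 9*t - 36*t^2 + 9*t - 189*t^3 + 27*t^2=b^3 + b^2 - 2*b - 189*t^3 + t^2*(111*b - 9) + t*(-19*b^2 - 8*b + 18)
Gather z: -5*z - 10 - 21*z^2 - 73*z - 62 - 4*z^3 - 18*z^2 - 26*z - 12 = -4*z^3 - 39*z^2 - 104*z - 84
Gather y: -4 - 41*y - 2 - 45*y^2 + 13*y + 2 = -45*y^2 - 28*y - 4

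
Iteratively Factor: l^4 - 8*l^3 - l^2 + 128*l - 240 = (l - 5)*(l^3 - 3*l^2 - 16*l + 48) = (l - 5)*(l - 4)*(l^2 + l - 12) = (l - 5)*(l - 4)*(l + 4)*(l - 3)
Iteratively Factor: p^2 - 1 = (p + 1)*(p - 1)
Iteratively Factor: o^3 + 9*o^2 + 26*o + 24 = (o + 2)*(o^2 + 7*o + 12) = (o + 2)*(o + 3)*(o + 4)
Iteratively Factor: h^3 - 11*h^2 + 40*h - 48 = (h - 4)*(h^2 - 7*h + 12) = (h - 4)^2*(h - 3)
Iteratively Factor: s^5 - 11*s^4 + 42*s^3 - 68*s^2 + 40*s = (s - 2)*(s^4 - 9*s^3 + 24*s^2 - 20*s) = s*(s - 2)*(s^3 - 9*s^2 + 24*s - 20) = s*(s - 2)^2*(s^2 - 7*s + 10) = s*(s - 5)*(s - 2)^2*(s - 2)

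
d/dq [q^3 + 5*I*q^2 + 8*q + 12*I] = 3*q^2 + 10*I*q + 8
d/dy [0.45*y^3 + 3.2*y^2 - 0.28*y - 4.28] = 1.35*y^2 + 6.4*y - 0.28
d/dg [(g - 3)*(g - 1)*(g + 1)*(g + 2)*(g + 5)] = 5*g^4 + 16*g^3 - 36*g^2 - 68*g + 11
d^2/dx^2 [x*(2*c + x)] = 2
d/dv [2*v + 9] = 2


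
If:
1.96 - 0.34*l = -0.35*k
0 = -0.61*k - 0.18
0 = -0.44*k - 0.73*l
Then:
No Solution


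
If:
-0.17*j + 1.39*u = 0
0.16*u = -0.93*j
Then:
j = 0.00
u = 0.00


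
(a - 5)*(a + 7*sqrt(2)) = a^2 - 5*a + 7*sqrt(2)*a - 35*sqrt(2)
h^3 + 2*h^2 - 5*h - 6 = (h - 2)*(h + 1)*(h + 3)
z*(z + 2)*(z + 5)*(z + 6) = z^4 + 13*z^3 + 52*z^2 + 60*z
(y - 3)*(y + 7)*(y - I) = y^3 + 4*y^2 - I*y^2 - 21*y - 4*I*y + 21*I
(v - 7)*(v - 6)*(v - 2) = v^3 - 15*v^2 + 68*v - 84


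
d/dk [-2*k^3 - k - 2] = -6*k^2 - 1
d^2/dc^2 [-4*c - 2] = 0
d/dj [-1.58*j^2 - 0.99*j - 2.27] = -3.16*j - 0.99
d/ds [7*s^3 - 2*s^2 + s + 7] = 21*s^2 - 4*s + 1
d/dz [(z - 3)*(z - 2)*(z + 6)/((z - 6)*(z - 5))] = (z^4 - 22*z^3 + 103*z^2 - 12*z - 324)/(z^4 - 22*z^3 + 181*z^2 - 660*z + 900)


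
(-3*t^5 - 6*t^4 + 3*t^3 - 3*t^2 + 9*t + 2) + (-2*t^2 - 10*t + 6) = -3*t^5 - 6*t^4 + 3*t^3 - 5*t^2 - t + 8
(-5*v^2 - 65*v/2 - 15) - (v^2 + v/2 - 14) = -6*v^2 - 33*v - 1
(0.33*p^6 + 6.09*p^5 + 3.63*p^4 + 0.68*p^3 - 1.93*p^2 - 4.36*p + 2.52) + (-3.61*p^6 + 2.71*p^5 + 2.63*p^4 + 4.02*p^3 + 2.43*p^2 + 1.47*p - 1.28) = -3.28*p^6 + 8.8*p^5 + 6.26*p^4 + 4.7*p^3 + 0.5*p^2 - 2.89*p + 1.24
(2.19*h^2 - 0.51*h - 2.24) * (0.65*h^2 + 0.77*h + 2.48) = 1.4235*h^4 + 1.3548*h^3 + 3.5825*h^2 - 2.9896*h - 5.5552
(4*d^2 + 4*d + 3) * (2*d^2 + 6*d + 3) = 8*d^4 + 32*d^3 + 42*d^2 + 30*d + 9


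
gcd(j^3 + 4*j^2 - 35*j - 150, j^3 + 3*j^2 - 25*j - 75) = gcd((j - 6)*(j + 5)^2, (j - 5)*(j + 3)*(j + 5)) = j + 5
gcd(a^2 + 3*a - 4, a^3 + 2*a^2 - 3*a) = a - 1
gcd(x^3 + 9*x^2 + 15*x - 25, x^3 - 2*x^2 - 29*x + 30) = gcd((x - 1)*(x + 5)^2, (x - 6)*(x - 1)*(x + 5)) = x^2 + 4*x - 5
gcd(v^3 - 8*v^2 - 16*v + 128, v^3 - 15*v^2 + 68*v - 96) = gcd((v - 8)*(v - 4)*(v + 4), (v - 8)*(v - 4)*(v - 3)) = v^2 - 12*v + 32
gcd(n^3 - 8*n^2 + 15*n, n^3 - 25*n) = n^2 - 5*n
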